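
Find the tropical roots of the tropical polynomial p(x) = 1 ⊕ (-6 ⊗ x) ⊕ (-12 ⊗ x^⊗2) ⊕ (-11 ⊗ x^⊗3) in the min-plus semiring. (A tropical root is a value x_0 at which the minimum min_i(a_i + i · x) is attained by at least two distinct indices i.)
Roots: {-1, 6, 7}

Each tropical root is a break point of the lower envelope of the lines y = a_i + i · x (there are 4 lines, with slopes 0, 1, ..., 3). Only the lines that attain the minimum somewhere contribute to roots; other lines are dominated. Here the surviving (envelope) indices are i = 3, i = 2, i = 1, i = 0.
Intersections between consecutive envelope lines give the roots: for adjacent envelope indices i < j the intersection is x = (a_i − a_j) / (j − i). Reading off the sorted break points: {-1, 6, 7}.
Verification: at each break x_0, at least two indices attain the minimum of min_i(a_i + i · x_0).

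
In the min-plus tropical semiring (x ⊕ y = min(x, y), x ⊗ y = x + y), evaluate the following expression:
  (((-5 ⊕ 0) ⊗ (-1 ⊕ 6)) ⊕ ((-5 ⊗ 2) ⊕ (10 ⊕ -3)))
(((-5 ⊕ 0) ⊗ (-1 ⊕ 6)) ⊕ ((-5 ⊗ 2) ⊕ (10 ⊕ -3))) = -6

Expand innermost to outermost. Recall ⊕ takes the minimum of its arguments and ⊗ takes their sum. Working out the expression (((-5 ⊕ 0) ⊗ (-1 ⊕ 6)) ⊕ ((-5 ⊗ 2) ⊕ (10 ⊕ -3))) gives -6.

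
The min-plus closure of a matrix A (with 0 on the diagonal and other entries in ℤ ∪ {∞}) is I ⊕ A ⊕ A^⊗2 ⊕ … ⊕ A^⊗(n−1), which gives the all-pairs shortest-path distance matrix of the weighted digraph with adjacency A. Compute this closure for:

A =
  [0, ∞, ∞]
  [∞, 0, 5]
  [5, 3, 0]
Closure =
  [0, ∞, ∞]
  [10, 0, 5]
  [5, 3, 0]

This is the Floyd-Warshall all-pairs shortest-path computation. For each intermediate vertex k = 0, 1, …, 2, update dist[i][j] ← min(dist[i][j], dist[i][k] + dist[k][j]). The final matrix gives, for each (i, j), the minimum total weight of any directed path from i to j (possibly empty when i = j).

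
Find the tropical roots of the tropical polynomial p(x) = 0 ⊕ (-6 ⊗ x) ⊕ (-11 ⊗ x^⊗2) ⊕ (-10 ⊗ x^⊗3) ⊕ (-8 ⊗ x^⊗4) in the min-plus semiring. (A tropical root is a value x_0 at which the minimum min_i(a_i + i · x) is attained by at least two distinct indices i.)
Roots: {-2, -1, 5, 6}

Each tropical root is a break point of the lower envelope of the lines y = a_i + i · x (there are 5 lines, with slopes 0, 1, ..., 4). Only the lines that attain the minimum somewhere contribute to roots; other lines are dominated. Here the surviving (envelope) indices are i = 4, i = 3, i = 2, i = 1, i = 0.
Intersections between consecutive envelope lines give the roots: for adjacent envelope indices i < j the intersection is x = (a_i − a_j) / (j − i). Reading off the sorted break points: {-2, -1, 5, 6}.
Verification: at each break x_0, at least two indices attain the minimum of min_i(a_i + i · x_0).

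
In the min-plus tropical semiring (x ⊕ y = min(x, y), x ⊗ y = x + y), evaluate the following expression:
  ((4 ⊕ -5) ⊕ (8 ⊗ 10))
((4 ⊕ -5) ⊕ (8 ⊗ 10)) = -5

Expand innermost to outermost. Recall ⊕ takes the minimum of its arguments and ⊗ takes their sum. Working out the expression ((4 ⊕ -5) ⊕ (8 ⊗ 10)) gives -5.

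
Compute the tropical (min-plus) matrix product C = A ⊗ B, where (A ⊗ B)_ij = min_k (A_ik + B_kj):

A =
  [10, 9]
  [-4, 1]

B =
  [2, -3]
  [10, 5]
A ⊗ B =
  [12, 7]
  [-2, -7]

Apply the min-plus product entry-by-entry:
  C[0][0] = min over k of (A[0][0] + B[0][0] = 10 + 2 = 12, A[0][1] + B[1][0] = 9 + 10 = 19) = 12 (attained at k = 0)
  C[0][1] = min over k of (A[0][0] + B[0][1] = 10 + -3 = 7, A[0][1] + B[1][1] = 9 + 5 = 14) = 7 (attained at k = 0)
  C[1][0] = min over k of (A[1][0] + B[0][0] = -4 + 2 = -2, A[1][1] + B[1][0] = 1 + 10 = 11) = -2 (attained at k = 0)
  C[1][1] = min over k of (A[1][0] + B[0][1] = -4 + -3 = -7, A[1][1] + B[1][1] = 1 + 5 = 6) = -7 (attained at k = 0)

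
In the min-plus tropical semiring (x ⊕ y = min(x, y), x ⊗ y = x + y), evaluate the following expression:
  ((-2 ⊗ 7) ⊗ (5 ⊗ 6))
((-2 ⊗ 7) ⊗ (5 ⊗ 6)) = 16

Expand innermost to outermost. Recall ⊕ takes the minimum of its arguments and ⊗ takes their sum. Working out the expression ((-2 ⊗ 7) ⊗ (5 ⊗ 6)) gives 16.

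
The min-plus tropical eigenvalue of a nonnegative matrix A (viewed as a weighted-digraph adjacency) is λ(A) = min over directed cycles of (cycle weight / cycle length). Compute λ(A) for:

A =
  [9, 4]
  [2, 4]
λ(A) = 3

Enumerate directed cycles and compute their means (weight / length). Sample:
  cycle 0 → 0: weight = 9, length = 1, mean = 9/1 ≈ 9.000
  cycle 1 → 1: weight = 4, length = 1, mean = 4/1 ≈ 4.000
  cycle 0 → 1 → 0: weight = 6, length = 2, mean = 6/2 ≈ 3.000
  cycle 1 → 0 → 1: weight = 6, length = 2, mean = 6/2 ≈ 3.000
Minimum mean = 3.000, attained e.g. along the cycle 0 → 1 → 0 with weight 6 and length 2. So λ(A) = 6/2 = 3.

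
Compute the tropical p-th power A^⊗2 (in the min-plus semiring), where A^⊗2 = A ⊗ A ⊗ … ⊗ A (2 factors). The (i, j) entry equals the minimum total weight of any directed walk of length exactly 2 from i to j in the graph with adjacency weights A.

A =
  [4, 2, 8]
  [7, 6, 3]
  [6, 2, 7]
A^⊗2 =
  [8, 6, 5]
  [9, 5, 9]
  [9, 8, 5]

Each entry (A^⊗2)_ij equals the minimum over all length-2 walks i = v_0 → v_1 → … → v_2 = j of Σ_t A[v_t][v_{t+1}]. For example, for (i, j) = (0, 2) we minimise over 3 possible intermediate vertex sequences; the minimum is 5, attained along the walk 0 → 1 → 2.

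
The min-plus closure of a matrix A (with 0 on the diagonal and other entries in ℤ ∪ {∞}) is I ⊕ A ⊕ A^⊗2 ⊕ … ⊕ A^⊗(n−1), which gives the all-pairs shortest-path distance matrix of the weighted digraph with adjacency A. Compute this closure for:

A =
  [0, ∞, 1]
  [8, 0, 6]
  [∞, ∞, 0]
Closure =
  [0, ∞, 1]
  [8, 0, 6]
  [∞, ∞, 0]

This is the Floyd-Warshall all-pairs shortest-path computation. For each intermediate vertex k = 0, 1, …, 2, update dist[i][j] ← min(dist[i][j], dist[i][k] + dist[k][j]). The final matrix gives, for each (i, j), the minimum total weight of any directed path from i to j (possibly empty when i = j).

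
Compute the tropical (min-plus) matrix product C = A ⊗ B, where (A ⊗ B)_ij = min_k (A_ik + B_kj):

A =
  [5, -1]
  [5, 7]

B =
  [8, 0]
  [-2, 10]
A ⊗ B =
  [-3, 5]
  [5, 5]

Apply the min-plus product entry-by-entry:
  C[0][0] = min over k of (A[0][0] + B[0][0] = 5 + 8 = 13, A[0][1] + B[1][0] = -1 + -2 = -3) = -3 (attained at k = 1)
  C[0][1] = min over k of (A[0][0] + B[0][1] = 5 + 0 = 5, A[0][1] + B[1][1] = -1 + 10 = 9) = 5 (attained at k = 0)
  C[1][0] = min over k of (A[1][0] + B[0][0] = 5 + 8 = 13, A[1][1] + B[1][0] = 7 + -2 = 5) = 5 (attained at k = 1)
  C[1][1] = min over k of (A[1][0] + B[0][1] = 5 + 0 = 5, A[1][1] + B[1][1] = 7 + 10 = 17) = 5 (attained at k = 0)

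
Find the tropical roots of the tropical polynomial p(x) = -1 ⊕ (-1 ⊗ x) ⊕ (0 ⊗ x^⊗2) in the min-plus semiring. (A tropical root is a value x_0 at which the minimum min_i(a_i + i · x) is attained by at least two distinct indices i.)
Roots: {-1, 0}

Each tropical root is a break point of the lower envelope of the lines y = a_i + i · x (there are 3 lines, with slopes 0, 1, ..., 2). Only the lines that attain the minimum somewhere contribute to roots; other lines are dominated. Here the surviving (envelope) indices are i = 2, i = 1, i = 0.
Intersections between consecutive envelope lines give the roots: for adjacent envelope indices i < j the intersection is x = (a_i − a_j) / (j − i). Reading off the sorted break points: {-1, 0}.
Verification: at each break x_0, at least two indices attain the minimum of min_i(a_i + i · x_0).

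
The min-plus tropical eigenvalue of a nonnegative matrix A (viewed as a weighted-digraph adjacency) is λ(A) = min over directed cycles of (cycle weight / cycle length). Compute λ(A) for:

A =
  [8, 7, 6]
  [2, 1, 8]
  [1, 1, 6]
λ(A) = 1

Enumerate directed cycles and compute their means (weight / length). Sample:
  cycle 0 → 0: weight = 8, length = 1, mean = 8/1 ≈ 8.000
  cycle 1 → 1: weight = 1, length = 1, mean = 1/1 ≈ 1.000
  cycle 2 → 2: weight = 6, length = 1, mean = 6/1 ≈ 6.000
  cycle 0 → 1 → 0: weight = 9, length = 2, mean = 9/2 ≈ 4.500
  cycle 0 → 2 → 0: weight = 7, length = 2, mean = 7/2 ≈ 3.500
  cycle 1 → 0 → 1: weight = 9, length = 2, mean = 9/2 ≈ 4.500
Minimum mean = 1.000, attained e.g. along the cycle 1 → 1 with weight 1 and length 1. So λ(A) = 1/1 = 1.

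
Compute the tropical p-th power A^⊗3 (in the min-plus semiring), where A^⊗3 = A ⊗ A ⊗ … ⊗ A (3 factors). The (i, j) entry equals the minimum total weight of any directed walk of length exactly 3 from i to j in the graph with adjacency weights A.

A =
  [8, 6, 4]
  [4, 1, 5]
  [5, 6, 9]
A^⊗3 =
  [11, 8, 12]
  [6, 3, 7]
  [11, 8, 12]

Each entry (A^⊗3)_ij equals the minimum over all length-3 walks i = v_0 → v_1 → … → v_3 = j of Σ_t A[v_t][v_{t+1}]. For example, for (i, j) = (0, 2) we minimise over 9 possible intermediate vertex sequences; the minimum is 12, attained along the walk 0 → 1 → 1 → 2.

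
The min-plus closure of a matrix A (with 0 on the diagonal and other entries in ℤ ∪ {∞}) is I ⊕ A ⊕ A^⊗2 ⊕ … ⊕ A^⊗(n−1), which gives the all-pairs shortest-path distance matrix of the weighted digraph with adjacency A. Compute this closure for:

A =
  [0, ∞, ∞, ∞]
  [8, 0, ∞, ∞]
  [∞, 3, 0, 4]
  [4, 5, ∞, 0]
Closure =
  [0, ∞, ∞, ∞]
  [8, 0, ∞, ∞]
  [8, 3, 0, 4]
  [4, 5, ∞, 0]

This is the Floyd-Warshall all-pairs shortest-path computation. For each intermediate vertex k = 0, 1, …, 3, update dist[i][j] ← min(dist[i][j], dist[i][k] + dist[k][j]). The final matrix gives, for each (i, j), the minimum total weight of any directed path from i to j (possibly empty when i = j).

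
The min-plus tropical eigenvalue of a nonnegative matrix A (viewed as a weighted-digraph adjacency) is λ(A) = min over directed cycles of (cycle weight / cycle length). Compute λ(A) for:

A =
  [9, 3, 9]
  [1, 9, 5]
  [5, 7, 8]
λ(A) = 2

Enumerate directed cycles and compute their means (weight / length). Sample:
  cycle 0 → 0: weight = 9, length = 1, mean = 9/1 ≈ 9.000
  cycle 1 → 1: weight = 9, length = 1, mean = 9/1 ≈ 9.000
  cycle 2 → 2: weight = 8, length = 1, mean = 8/1 ≈ 8.000
  cycle 0 → 1 → 0: weight = 4, length = 2, mean = 4/2 ≈ 2.000
  cycle 0 → 2 → 0: weight = 14, length = 2, mean = 14/2 ≈ 7.000
  cycle 1 → 0 → 1: weight = 4, length = 2, mean = 4/2 ≈ 2.000
Minimum mean = 2.000, attained e.g. along the cycle 0 → 1 → 0 with weight 4 and length 2. So λ(A) = 4/2 = 2.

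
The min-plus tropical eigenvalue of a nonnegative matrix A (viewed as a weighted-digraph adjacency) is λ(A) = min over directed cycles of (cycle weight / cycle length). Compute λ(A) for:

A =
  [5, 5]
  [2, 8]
λ(A) = 7/2

Enumerate directed cycles and compute their means (weight / length). Sample:
  cycle 0 → 0: weight = 5, length = 1, mean = 5/1 ≈ 5.000
  cycle 1 → 1: weight = 8, length = 1, mean = 8/1 ≈ 8.000
  cycle 0 → 1 → 0: weight = 7, length = 2, mean = 7/2 ≈ 3.500
  cycle 1 → 0 → 1: weight = 7, length = 2, mean = 7/2 ≈ 3.500
Minimum mean = 3.500, attained e.g. along the cycle 0 → 1 → 0 with weight 7 and length 2. So λ(A) = 7/2 = 7/2.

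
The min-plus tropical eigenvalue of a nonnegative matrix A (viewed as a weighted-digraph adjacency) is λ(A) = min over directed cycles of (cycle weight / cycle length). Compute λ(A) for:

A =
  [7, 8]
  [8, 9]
λ(A) = 7

Enumerate directed cycles and compute their means (weight / length). Sample:
  cycle 0 → 0: weight = 7, length = 1, mean = 7/1 ≈ 7.000
  cycle 1 → 1: weight = 9, length = 1, mean = 9/1 ≈ 9.000
  cycle 0 → 1 → 0: weight = 16, length = 2, mean = 16/2 ≈ 8.000
  cycle 1 → 0 → 1: weight = 16, length = 2, mean = 16/2 ≈ 8.000
Minimum mean = 7.000, attained e.g. along the cycle 0 → 0 with weight 7 and length 1. So λ(A) = 7/1 = 7.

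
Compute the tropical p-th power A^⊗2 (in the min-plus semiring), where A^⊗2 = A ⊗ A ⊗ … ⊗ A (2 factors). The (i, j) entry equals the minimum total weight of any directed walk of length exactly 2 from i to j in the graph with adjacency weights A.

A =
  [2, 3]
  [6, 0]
A^⊗2 =
  [4, 3]
  [6, 0]

Each entry (A^⊗2)_ij equals the minimum over all length-2 walks i = v_0 → v_1 → … → v_2 = j of Σ_t A[v_t][v_{t+1}]. For example, for (i, j) = (0, 1) we minimise over 2 possible intermediate vertex sequences; the minimum is 3, attained along the walk 0 → 1 → 1.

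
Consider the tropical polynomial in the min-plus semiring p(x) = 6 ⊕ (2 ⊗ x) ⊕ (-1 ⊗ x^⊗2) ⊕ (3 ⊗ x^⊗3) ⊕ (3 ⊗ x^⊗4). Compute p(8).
p(8) = 6

A tropical monomial a ⊗ x^⊗i evaluates to a + i · x. Evaluating each term at x = 8:
  Term 0 contributes 6 + 0 · 8 = 6
  Term 1 contributes 2 + 1 · 8 = 10
  Term 2 contributes -1 + 2 · 8 = 15
  Term 3 contributes 3 + 3 · 8 = 27
  Term 4 contributes 3 + 4 · 8 = 35
p(8) = ⊕ of these = min[6, 10, 15, 27, 35] = 6.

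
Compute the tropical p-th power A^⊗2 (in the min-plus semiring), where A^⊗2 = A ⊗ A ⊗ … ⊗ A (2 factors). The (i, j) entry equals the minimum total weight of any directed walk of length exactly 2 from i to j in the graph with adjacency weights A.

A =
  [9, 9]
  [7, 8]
A^⊗2 =
  [16, 17]
  [15, 16]

Each entry (A^⊗2)_ij equals the minimum over all length-2 walks i = v_0 → v_1 → … → v_2 = j of Σ_t A[v_t][v_{t+1}]. For example, for (i, j) = (0, 1) we minimise over 2 possible intermediate vertex sequences; the minimum is 17, attained along the walk 0 → 1 → 1.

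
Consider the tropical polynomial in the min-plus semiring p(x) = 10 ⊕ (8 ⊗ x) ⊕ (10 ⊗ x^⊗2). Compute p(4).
p(4) = 10

A tropical monomial a ⊗ x^⊗i evaluates to a + i · x. Evaluating each term at x = 4:
  Term 0 contributes 10 + 0 · 4 = 10
  Term 1 contributes 8 + 1 · 4 = 12
  Term 2 contributes 10 + 2 · 4 = 18
p(4) = ⊕ of these = min[10, 12, 18] = 10.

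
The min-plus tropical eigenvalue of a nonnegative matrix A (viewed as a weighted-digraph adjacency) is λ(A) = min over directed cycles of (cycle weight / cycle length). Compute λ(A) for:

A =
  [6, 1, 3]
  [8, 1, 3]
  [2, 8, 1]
λ(A) = 1

Enumerate directed cycles and compute their means (weight / length). Sample:
  cycle 0 → 0: weight = 6, length = 1, mean = 6/1 ≈ 6.000
  cycle 1 → 1: weight = 1, length = 1, mean = 1/1 ≈ 1.000
  cycle 2 → 2: weight = 1, length = 1, mean = 1/1 ≈ 1.000
  cycle 0 → 1 → 0: weight = 9, length = 2, mean = 9/2 ≈ 4.500
  cycle 0 → 2 → 0: weight = 5, length = 2, mean = 5/2 ≈ 2.500
  cycle 1 → 0 → 1: weight = 9, length = 2, mean = 9/2 ≈ 4.500
Minimum mean = 1.000, attained e.g. along the cycle 1 → 1 with weight 1 and length 1. So λ(A) = 1/1 = 1.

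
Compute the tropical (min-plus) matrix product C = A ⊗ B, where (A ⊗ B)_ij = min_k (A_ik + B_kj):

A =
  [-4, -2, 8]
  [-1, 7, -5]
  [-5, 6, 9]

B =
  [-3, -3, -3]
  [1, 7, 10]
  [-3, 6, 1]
A ⊗ B =
  [-7, -7, -7]
  [-8, -4, -4]
  [-8, -8, -8]

Apply the min-plus product entry-by-entry:
  C[0][0] = min over k of (A[0][0] + B[0][0] = -4 + -3 = -7, A[0][1] + B[1][0] = -2 + 1 = -1, A[0][2] + B[2][0] = 8 + -3 = 5) = -7 (attained at k = 0)
  C[0][1] = min over k of (A[0][0] + B[0][1] = -4 + -3 = -7, A[0][1] + B[1][1] = -2 + 7 = 5, A[0][2] + B[2][1] = 8 + 6 = 14) = -7 (attained at k = 0)
  C[0][2] = min over k of (A[0][0] + B[0][2] = -4 + -3 = -7, A[0][1] + B[1][2] = -2 + 10 = 8, A[0][2] + B[2][2] = 8 + 1 = 9) = -7 (attained at k = 0)
  C[1][0] = min over k of (A[1][0] + B[0][0] = -1 + -3 = -4, A[1][1] + B[1][0] = 7 + 1 = 8, A[1][2] + B[2][0] = -5 + -3 = -8) = -8 (attained at k = 2)
  C[1][1] = min over k of (A[1][0] + B[0][1] = -1 + -3 = -4, A[1][1] + B[1][1] = 7 + 7 = 14, A[1][2] + B[2][1] = -5 + 6 = 1) = -4 (attained at k = 0)
  C[1][2] = min over k of (A[1][0] + B[0][2] = -1 + -3 = -4, A[1][1] + B[1][2] = 7 + 10 = 17, A[1][2] + B[2][2] = -5 + 1 = -4) = -4 (attained at k = 0)
  C[2][0] = min over k of (A[2][0] + B[0][0] = -5 + -3 = -8, A[2][1] + B[1][0] = 6 + 1 = 7, A[2][2] + B[2][0] = 9 + -3 = 6) = -8 (attained at k = 0)
  C[2][1] = min over k of (A[2][0] + B[0][1] = -5 + -3 = -8, A[2][1] + B[1][1] = 6 + 7 = 13, A[2][2] + B[2][1] = 9 + 6 = 15) = -8 (attained at k = 0)
  C[2][2] = min over k of (A[2][0] + B[0][2] = -5 + -3 = -8, A[2][1] + B[1][2] = 6 + 10 = 16, A[2][2] + B[2][2] = 9 + 1 = 10) = -8 (attained at k = 0)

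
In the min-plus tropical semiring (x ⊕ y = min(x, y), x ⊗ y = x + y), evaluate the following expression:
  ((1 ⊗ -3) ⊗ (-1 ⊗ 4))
((1 ⊗ -3) ⊗ (-1 ⊗ 4)) = 1

Expand innermost to outermost. Recall ⊕ takes the minimum of its arguments and ⊗ takes their sum. Working out the expression ((1 ⊗ -3) ⊗ (-1 ⊗ 4)) gives 1.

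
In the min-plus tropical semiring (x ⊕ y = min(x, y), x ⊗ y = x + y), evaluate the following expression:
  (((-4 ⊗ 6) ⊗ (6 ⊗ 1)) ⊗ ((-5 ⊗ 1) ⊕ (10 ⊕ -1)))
(((-4 ⊗ 6) ⊗ (6 ⊗ 1)) ⊗ ((-5 ⊗ 1) ⊕ (10 ⊕ -1))) = 5

Expand innermost to outermost. Recall ⊕ takes the minimum of its arguments and ⊗ takes their sum. Working out the expression (((-4 ⊗ 6) ⊗ (6 ⊗ 1)) ⊗ ((-5 ⊗ 1) ⊕ (10 ⊕ -1))) gives 5.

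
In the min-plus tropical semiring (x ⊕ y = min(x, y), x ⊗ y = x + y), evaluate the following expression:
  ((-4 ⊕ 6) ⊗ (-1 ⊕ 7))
((-4 ⊕ 6) ⊗ (-1 ⊕ 7)) = -5

Expand innermost to outermost. Recall ⊕ takes the minimum of its arguments and ⊗ takes their sum. Working out the expression ((-4 ⊕ 6) ⊗ (-1 ⊕ 7)) gives -5.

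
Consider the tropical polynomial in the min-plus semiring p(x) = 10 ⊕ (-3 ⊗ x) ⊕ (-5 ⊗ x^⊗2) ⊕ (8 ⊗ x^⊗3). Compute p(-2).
p(-2) = -9

A tropical monomial a ⊗ x^⊗i evaluates to a + i · x. Evaluating each term at x = -2:
  Term 0 contributes 10 + 0 · -2 = 10
  Term 1 contributes -3 + 1 · -2 = -5
  Term 2 contributes -5 + 2 · -2 = -9
  Term 3 contributes 8 + 3 · -2 = 2
p(-2) = ⊕ of these = min[10, -5, -9, 2] = -9.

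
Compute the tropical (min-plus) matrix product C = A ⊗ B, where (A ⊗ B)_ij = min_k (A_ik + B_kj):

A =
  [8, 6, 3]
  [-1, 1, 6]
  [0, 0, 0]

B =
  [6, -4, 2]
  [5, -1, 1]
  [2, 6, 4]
A ⊗ B =
  [5, 4, 7]
  [5, -5, 1]
  [2, -4, 1]

Apply the min-plus product entry-by-entry:
  C[0][0] = min over k of (A[0][0] + B[0][0] = 8 + 6 = 14, A[0][1] + B[1][0] = 6 + 5 = 11, A[0][2] + B[2][0] = 3 + 2 = 5) = 5 (attained at k = 2)
  C[0][1] = min over k of (A[0][0] + B[0][1] = 8 + -4 = 4, A[0][1] + B[1][1] = 6 + -1 = 5, A[0][2] + B[2][1] = 3 + 6 = 9) = 4 (attained at k = 0)
  C[0][2] = min over k of (A[0][0] + B[0][2] = 8 + 2 = 10, A[0][1] + B[1][2] = 6 + 1 = 7, A[0][2] + B[2][2] = 3 + 4 = 7) = 7 (attained at k = 1)
  C[1][0] = min over k of (A[1][0] + B[0][0] = -1 + 6 = 5, A[1][1] + B[1][0] = 1 + 5 = 6, A[1][2] + B[2][0] = 6 + 2 = 8) = 5 (attained at k = 0)
  C[1][1] = min over k of (A[1][0] + B[0][1] = -1 + -4 = -5, A[1][1] + B[1][1] = 1 + -1 = 0, A[1][2] + B[2][1] = 6 + 6 = 12) = -5 (attained at k = 0)
  C[1][2] = min over k of (A[1][0] + B[0][2] = -1 + 2 = 1, A[1][1] + B[1][2] = 1 + 1 = 2, A[1][2] + B[2][2] = 6 + 4 = 10) = 1 (attained at k = 0)
  C[2][0] = min over k of (A[2][0] + B[0][0] = 0 + 6 = 6, A[2][1] + B[1][0] = 0 + 5 = 5, A[2][2] + B[2][0] = 0 + 2 = 2) = 2 (attained at k = 2)
  C[2][1] = min over k of (A[2][0] + B[0][1] = 0 + -4 = -4, A[2][1] + B[1][1] = 0 + -1 = -1, A[2][2] + B[2][1] = 0 + 6 = 6) = -4 (attained at k = 0)
  C[2][2] = min over k of (A[2][0] + B[0][2] = 0 + 2 = 2, A[2][1] + B[1][2] = 0 + 1 = 1, A[2][2] + B[2][2] = 0 + 4 = 4) = 1 (attained at k = 1)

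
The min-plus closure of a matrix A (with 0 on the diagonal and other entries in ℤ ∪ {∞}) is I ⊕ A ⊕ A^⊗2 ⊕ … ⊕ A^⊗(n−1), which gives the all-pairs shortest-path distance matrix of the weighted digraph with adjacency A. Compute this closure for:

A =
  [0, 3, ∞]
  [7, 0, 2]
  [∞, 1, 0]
Closure =
  [0, 3, 5]
  [7, 0, 2]
  [8, 1, 0]

This is the Floyd-Warshall all-pairs shortest-path computation. For each intermediate vertex k = 0, 1, …, 2, update dist[i][j] ← min(dist[i][j], dist[i][k] + dist[k][j]). The final matrix gives, for each (i, j), the minimum total weight of any directed path from i to j (possibly empty when i = j).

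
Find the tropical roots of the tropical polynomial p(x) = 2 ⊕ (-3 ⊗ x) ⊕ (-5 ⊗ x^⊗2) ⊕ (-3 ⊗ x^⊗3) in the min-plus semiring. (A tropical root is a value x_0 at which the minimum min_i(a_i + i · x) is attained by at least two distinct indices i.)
Roots: {-2, 2, 5}

Each tropical root is a break point of the lower envelope of the lines y = a_i + i · x (there are 4 lines, with slopes 0, 1, ..., 3). Only the lines that attain the minimum somewhere contribute to roots; other lines are dominated. Here the surviving (envelope) indices are i = 3, i = 2, i = 1, i = 0.
Intersections between consecutive envelope lines give the roots: for adjacent envelope indices i < j the intersection is x = (a_i − a_j) / (j − i). Reading off the sorted break points: {-2, 2, 5}.
Verification: at each break x_0, at least two indices attain the minimum of min_i(a_i + i · x_0).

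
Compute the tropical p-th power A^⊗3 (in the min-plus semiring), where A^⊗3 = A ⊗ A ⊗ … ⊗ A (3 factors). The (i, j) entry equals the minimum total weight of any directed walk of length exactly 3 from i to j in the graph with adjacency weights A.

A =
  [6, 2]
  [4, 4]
A^⊗3 =
  [10, 8]
  [10, 10]

Each entry (A^⊗3)_ij equals the minimum over all length-3 walks i = v_0 → v_1 → … → v_3 = j of Σ_t A[v_t][v_{t+1}]. For example, for (i, j) = (0, 1) we minimise over 4 possible intermediate vertex sequences; the minimum is 8, attained along the walk 0 → 1 → 0 → 1.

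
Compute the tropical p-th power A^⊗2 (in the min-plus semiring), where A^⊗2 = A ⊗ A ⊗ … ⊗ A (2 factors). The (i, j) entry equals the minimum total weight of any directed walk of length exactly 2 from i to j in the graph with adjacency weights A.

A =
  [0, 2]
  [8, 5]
A^⊗2 =
  [0, 2]
  [8, 10]

Each entry (A^⊗2)_ij equals the minimum over all length-2 walks i = v_0 → v_1 → … → v_2 = j of Σ_t A[v_t][v_{t+1}]. For example, for (i, j) = (0, 1) we minimise over 2 possible intermediate vertex sequences; the minimum is 2, attained along the walk 0 → 0 → 1.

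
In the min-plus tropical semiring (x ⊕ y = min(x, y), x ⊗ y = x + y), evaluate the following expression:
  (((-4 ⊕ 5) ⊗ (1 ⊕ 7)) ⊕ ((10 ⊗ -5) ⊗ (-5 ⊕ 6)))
(((-4 ⊕ 5) ⊗ (1 ⊕ 7)) ⊕ ((10 ⊗ -5) ⊗ (-5 ⊕ 6))) = -3

Expand innermost to outermost. Recall ⊕ takes the minimum of its arguments and ⊗ takes their sum. Working out the expression (((-4 ⊕ 5) ⊗ (1 ⊕ 7)) ⊕ ((10 ⊗ -5) ⊗ (-5 ⊕ 6))) gives -3.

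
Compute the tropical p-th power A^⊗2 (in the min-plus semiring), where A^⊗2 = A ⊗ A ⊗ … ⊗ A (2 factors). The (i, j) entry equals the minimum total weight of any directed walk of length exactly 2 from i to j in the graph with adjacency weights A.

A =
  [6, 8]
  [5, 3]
A^⊗2 =
  [12, 11]
  [8, 6]

Each entry (A^⊗2)_ij equals the minimum over all length-2 walks i = v_0 → v_1 → … → v_2 = j of Σ_t A[v_t][v_{t+1}]. For example, for (i, j) = (0, 1) we minimise over 2 possible intermediate vertex sequences; the minimum is 11, attained along the walk 0 → 1 → 1.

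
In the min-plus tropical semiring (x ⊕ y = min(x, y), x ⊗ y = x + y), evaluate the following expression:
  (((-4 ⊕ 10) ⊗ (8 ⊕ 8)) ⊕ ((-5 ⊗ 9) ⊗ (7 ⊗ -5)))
(((-4 ⊕ 10) ⊗ (8 ⊕ 8)) ⊕ ((-5 ⊗ 9) ⊗ (7 ⊗ -5))) = 4

Expand innermost to outermost. Recall ⊕ takes the minimum of its arguments and ⊗ takes their sum. Working out the expression (((-4 ⊕ 10) ⊗ (8 ⊕ 8)) ⊕ ((-5 ⊗ 9) ⊗ (7 ⊗ -5))) gives 4.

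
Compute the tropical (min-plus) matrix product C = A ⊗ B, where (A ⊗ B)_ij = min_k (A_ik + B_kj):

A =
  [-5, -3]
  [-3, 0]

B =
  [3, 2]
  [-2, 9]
A ⊗ B =
  [-5, -3]
  [-2, -1]

Apply the min-plus product entry-by-entry:
  C[0][0] = min over k of (A[0][0] + B[0][0] = -5 + 3 = -2, A[0][1] + B[1][0] = -3 + -2 = -5) = -5 (attained at k = 1)
  C[0][1] = min over k of (A[0][0] + B[0][1] = -5 + 2 = -3, A[0][1] + B[1][1] = -3 + 9 = 6) = -3 (attained at k = 0)
  C[1][0] = min over k of (A[1][0] + B[0][0] = -3 + 3 = 0, A[1][1] + B[1][0] = 0 + -2 = -2) = -2 (attained at k = 1)
  C[1][1] = min over k of (A[1][0] + B[0][1] = -3 + 2 = -1, A[1][1] + B[1][1] = 0 + 9 = 9) = -1 (attained at k = 0)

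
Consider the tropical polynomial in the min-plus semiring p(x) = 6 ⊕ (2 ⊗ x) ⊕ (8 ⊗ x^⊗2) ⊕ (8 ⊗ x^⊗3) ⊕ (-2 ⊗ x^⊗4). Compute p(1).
p(1) = 2

A tropical monomial a ⊗ x^⊗i evaluates to a + i · x. Evaluating each term at x = 1:
  Term 0 contributes 6 + 0 · 1 = 6
  Term 1 contributes 2 + 1 · 1 = 3
  Term 2 contributes 8 + 2 · 1 = 10
  Term 3 contributes 8 + 3 · 1 = 11
  Term 4 contributes -2 + 4 · 1 = 2
p(1) = ⊕ of these = min[6, 3, 10, 11, 2] = 2.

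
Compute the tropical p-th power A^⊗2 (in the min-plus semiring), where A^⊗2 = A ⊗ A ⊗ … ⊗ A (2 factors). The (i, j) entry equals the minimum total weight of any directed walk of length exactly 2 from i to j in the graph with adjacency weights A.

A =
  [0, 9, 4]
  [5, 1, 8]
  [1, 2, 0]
A^⊗2 =
  [0, 6, 4]
  [5, 2, 8]
  [1, 2, 0]

Each entry (A^⊗2)_ij equals the minimum over all length-2 walks i = v_0 → v_1 → … → v_2 = j of Σ_t A[v_t][v_{t+1}]. For example, for (i, j) = (0, 2) we minimise over 3 possible intermediate vertex sequences; the minimum is 4, attained along the walk 0 → 0 → 2.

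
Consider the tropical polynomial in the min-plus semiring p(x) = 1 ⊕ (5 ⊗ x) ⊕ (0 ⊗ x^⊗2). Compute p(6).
p(6) = 1

A tropical monomial a ⊗ x^⊗i evaluates to a + i · x. Evaluating each term at x = 6:
  Term 0 contributes 1 + 0 · 6 = 1
  Term 1 contributes 5 + 1 · 6 = 11
  Term 2 contributes 0 + 2 · 6 = 12
p(6) = ⊕ of these = min[1, 11, 12] = 1.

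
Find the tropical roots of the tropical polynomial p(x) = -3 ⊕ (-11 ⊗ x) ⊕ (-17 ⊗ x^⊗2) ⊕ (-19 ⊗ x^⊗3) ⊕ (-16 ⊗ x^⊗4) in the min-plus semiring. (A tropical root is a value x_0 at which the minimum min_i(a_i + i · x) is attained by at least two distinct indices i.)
Roots: {-3, 2, 6, 8}

Each tropical root is a break point of the lower envelope of the lines y = a_i + i · x (there are 5 lines, with slopes 0, 1, ..., 4). Only the lines that attain the minimum somewhere contribute to roots; other lines are dominated. Here the surviving (envelope) indices are i = 4, i = 3, i = 2, i = 1, i = 0.
Intersections between consecutive envelope lines give the roots: for adjacent envelope indices i < j the intersection is x = (a_i − a_j) / (j − i). Reading off the sorted break points: {-3, 2, 6, 8}.
Verification: at each break x_0, at least two indices attain the minimum of min_i(a_i + i · x_0).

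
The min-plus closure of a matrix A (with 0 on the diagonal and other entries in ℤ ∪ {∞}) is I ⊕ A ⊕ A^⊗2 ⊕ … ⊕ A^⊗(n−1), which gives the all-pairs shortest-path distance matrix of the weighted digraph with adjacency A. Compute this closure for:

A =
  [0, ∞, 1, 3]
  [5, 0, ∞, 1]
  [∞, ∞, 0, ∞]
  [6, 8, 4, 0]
Closure =
  [0, 11, 1, 3]
  [5, 0, 5, 1]
  [∞, ∞, 0, ∞]
  [6, 8, 4, 0]

This is the Floyd-Warshall all-pairs shortest-path computation. For each intermediate vertex k = 0, 1, …, 3, update dist[i][j] ← min(dist[i][j], dist[i][k] + dist[k][j]). The final matrix gives, for each (i, j), the minimum total weight of any directed path from i to j (possibly empty when i = j).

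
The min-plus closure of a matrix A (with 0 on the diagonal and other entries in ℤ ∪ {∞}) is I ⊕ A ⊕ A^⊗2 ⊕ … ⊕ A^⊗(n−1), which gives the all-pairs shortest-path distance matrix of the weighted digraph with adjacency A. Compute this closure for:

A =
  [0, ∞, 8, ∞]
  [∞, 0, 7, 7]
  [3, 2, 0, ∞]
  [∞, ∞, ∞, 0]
Closure =
  [0, 10, 8, 17]
  [10, 0, 7, 7]
  [3, 2, 0, 9]
  [∞, ∞, ∞, 0]

This is the Floyd-Warshall all-pairs shortest-path computation. For each intermediate vertex k = 0, 1, …, 3, update dist[i][j] ← min(dist[i][j], dist[i][k] + dist[k][j]). The final matrix gives, for each (i, j), the minimum total weight of any directed path from i to j (possibly empty when i = j).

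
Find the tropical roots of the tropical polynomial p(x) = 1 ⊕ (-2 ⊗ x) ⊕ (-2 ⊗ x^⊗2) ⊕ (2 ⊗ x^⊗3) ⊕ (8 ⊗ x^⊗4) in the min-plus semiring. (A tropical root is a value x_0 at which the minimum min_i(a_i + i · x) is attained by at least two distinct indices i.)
Roots: {-6, -4, 0, 3}

Each tropical root is a break point of the lower envelope of the lines y = a_i + i · x (there are 5 lines, with slopes 0, 1, ..., 4). Only the lines that attain the minimum somewhere contribute to roots; other lines are dominated. Here the surviving (envelope) indices are i = 4, i = 3, i = 2, i = 1, i = 0.
Intersections between consecutive envelope lines give the roots: for adjacent envelope indices i < j the intersection is x = (a_i − a_j) / (j − i). Reading off the sorted break points: {-6, -4, 0, 3}.
Verification: at each break x_0, at least two indices attain the minimum of min_i(a_i + i · x_0).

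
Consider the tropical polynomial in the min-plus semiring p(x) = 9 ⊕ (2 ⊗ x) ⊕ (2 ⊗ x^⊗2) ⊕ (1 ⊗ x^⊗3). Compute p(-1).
p(-1) = -2

A tropical monomial a ⊗ x^⊗i evaluates to a + i · x. Evaluating each term at x = -1:
  Term 0 contributes 9 + 0 · -1 = 9
  Term 1 contributes 2 + 1 · -1 = 1
  Term 2 contributes 2 + 2 · -1 = 0
  Term 3 contributes 1 + 3 · -1 = -2
p(-1) = ⊕ of these = min[9, 1, 0, -2] = -2.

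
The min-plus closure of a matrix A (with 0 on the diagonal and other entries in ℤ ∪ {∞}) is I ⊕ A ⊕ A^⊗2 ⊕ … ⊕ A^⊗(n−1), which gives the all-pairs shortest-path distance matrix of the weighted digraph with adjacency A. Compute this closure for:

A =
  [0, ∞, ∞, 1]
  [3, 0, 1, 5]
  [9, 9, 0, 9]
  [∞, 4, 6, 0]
Closure =
  [0, 5, 6, 1]
  [3, 0, 1, 4]
  [9, 9, 0, 9]
  [7, 4, 5, 0]

This is the Floyd-Warshall all-pairs shortest-path computation. For each intermediate vertex k = 0, 1, …, 3, update dist[i][j] ← min(dist[i][j], dist[i][k] + dist[k][j]). The final matrix gives, for each (i, j), the minimum total weight of any directed path from i to j (possibly empty when i = j).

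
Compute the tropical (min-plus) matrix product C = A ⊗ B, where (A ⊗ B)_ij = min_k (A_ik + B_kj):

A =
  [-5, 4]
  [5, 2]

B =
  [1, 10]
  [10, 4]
A ⊗ B =
  [-4, 5]
  [6, 6]

Apply the min-plus product entry-by-entry:
  C[0][0] = min over k of (A[0][0] + B[0][0] = -5 + 1 = -4, A[0][1] + B[1][0] = 4 + 10 = 14) = -4 (attained at k = 0)
  C[0][1] = min over k of (A[0][0] + B[0][1] = -5 + 10 = 5, A[0][1] + B[1][1] = 4 + 4 = 8) = 5 (attained at k = 0)
  C[1][0] = min over k of (A[1][0] + B[0][0] = 5 + 1 = 6, A[1][1] + B[1][0] = 2 + 10 = 12) = 6 (attained at k = 0)
  C[1][1] = min over k of (A[1][0] + B[0][1] = 5 + 10 = 15, A[1][1] + B[1][1] = 2 + 4 = 6) = 6 (attained at k = 1)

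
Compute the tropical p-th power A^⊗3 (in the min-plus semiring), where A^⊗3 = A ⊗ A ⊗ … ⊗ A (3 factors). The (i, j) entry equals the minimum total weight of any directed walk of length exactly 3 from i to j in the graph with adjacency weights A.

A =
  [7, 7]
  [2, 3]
A^⊗3 =
  [12, 13]
  [8, 9]

Each entry (A^⊗3)_ij equals the minimum over all length-3 walks i = v_0 → v_1 → … → v_3 = j of Σ_t A[v_t][v_{t+1}]. For example, for (i, j) = (0, 1) we minimise over 4 possible intermediate vertex sequences; the minimum is 13, attained along the walk 0 → 1 → 1 → 1.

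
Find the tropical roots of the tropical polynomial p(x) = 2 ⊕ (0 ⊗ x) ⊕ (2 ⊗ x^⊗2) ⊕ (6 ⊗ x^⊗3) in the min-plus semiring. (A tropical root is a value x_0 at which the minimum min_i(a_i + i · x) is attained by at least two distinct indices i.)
Roots: {-4, -2, 2}

Each tropical root is a break point of the lower envelope of the lines y = a_i + i · x (there are 4 lines, with slopes 0, 1, ..., 3). Only the lines that attain the minimum somewhere contribute to roots; other lines are dominated. Here the surviving (envelope) indices are i = 3, i = 2, i = 1, i = 0.
Intersections between consecutive envelope lines give the roots: for adjacent envelope indices i < j the intersection is x = (a_i − a_j) / (j − i). Reading off the sorted break points: {-4, -2, 2}.
Verification: at each break x_0, at least two indices attain the minimum of min_i(a_i + i · x_0).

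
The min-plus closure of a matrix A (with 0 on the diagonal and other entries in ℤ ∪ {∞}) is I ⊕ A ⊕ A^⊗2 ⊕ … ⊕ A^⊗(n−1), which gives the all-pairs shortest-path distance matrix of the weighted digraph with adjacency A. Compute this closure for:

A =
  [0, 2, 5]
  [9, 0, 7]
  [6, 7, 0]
Closure =
  [0, 2, 5]
  [9, 0, 7]
  [6, 7, 0]

This is the Floyd-Warshall all-pairs shortest-path computation. For each intermediate vertex k = 0, 1, …, 2, update dist[i][j] ← min(dist[i][j], dist[i][k] + dist[k][j]). The final matrix gives, for each (i, j), the minimum total weight of any directed path from i to j (possibly empty when i = j).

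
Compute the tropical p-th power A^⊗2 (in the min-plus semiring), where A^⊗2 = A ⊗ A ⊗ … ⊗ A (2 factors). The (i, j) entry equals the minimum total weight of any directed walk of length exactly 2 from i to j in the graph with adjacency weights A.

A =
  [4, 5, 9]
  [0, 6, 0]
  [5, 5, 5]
A^⊗2 =
  [5, 9, 5]
  [4, 5, 5]
  [5, 10, 5]

Each entry (A^⊗2)_ij equals the minimum over all length-2 walks i = v_0 → v_1 → … → v_2 = j of Σ_t A[v_t][v_{t+1}]. For example, for (i, j) = (0, 2) we minimise over 3 possible intermediate vertex sequences; the minimum is 5, attained along the walk 0 → 1 → 2.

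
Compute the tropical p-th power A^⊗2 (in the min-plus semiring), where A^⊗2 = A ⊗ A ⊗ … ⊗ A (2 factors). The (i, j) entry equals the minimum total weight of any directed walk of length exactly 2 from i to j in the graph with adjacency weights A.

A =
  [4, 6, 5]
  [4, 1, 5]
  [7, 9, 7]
A^⊗2 =
  [8, 7, 9]
  [5, 2, 6]
  [11, 10, 12]

Each entry (A^⊗2)_ij equals the minimum over all length-2 walks i = v_0 → v_1 → … → v_2 = j of Σ_t A[v_t][v_{t+1}]. For example, for (i, j) = (0, 2) we minimise over 3 possible intermediate vertex sequences; the minimum is 9, attained along the walk 0 → 0 → 2.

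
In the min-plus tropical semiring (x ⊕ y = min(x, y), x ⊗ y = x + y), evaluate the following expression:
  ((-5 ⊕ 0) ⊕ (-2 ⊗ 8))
((-5 ⊕ 0) ⊕ (-2 ⊗ 8)) = -5

Expand innermost to outermost. Recall ⊕ takes the minimum of its arguments and ⊗ takes their sum. Working out the expression ((-5 ⊕ 0) ⊕ (-2 ⊗ 8)) gives -5.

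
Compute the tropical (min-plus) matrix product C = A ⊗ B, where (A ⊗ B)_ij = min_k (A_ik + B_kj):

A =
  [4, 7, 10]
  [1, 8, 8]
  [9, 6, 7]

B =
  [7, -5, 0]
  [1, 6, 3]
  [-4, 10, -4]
A ⊗ B =
  [6, -1, 4]
  [4, -4, 1]
  [3, 4, 3]

Apply the min-plus product entry-by-entry:
  C[0][0] = min over k of (A[0][0] + B[0][0] = 4 + 7 = 11, A[0][1] + B[1][0] = 7 + 1 = 8, A[0][2] + B[2][0] = 10 + -4 = 6) = 6 (attained at k = 2)
  C[0][1] = min over k of (A[0][0] + B[0][1] = 4 + -5 = -1, A[0][1] + B[1][1] = 7 + 6 = 13, A[0][2] + B[2][1] = 10 + 10 = 20) = -1 (attained at k = 0)
  C[0][2] = min over k of (A[0][0] + B[0][2] = 4 + 0 = 4, A[0][1] + B[1][2] = 7 + 3 = 10, A[0][2] + B[2][2] = 10 + -4 = 6) = 4 (attained at k = 0)
  C[1][0] = min over k of (A[1][0] + B[0][0] = 1 + 7 = 8, A[1][1] + B[1][0] = 8 + 1 = 9, A[1][2] + B[2][0] = 8 + -4 = 4) = 4 (attained at k = 2)
  C[1][1] = min over k of (A[1][0] + B[0][1] = 1 + -5 = -4, A[1][1] + B[1][1] = 8 + 6 = 14, A[1][2] + B[2][1] = 8 + 10 = 18) = -4 (attained at k = 0)
  C[1][2] = min over k of (A[1][0] + B[0][2] = 1 + 0 = 1, A[1][1] + B[1][2] = 8 + 3 = 11, A[1][2] + B[2][2] = 8 + -4 = 4) = 1 (attained at k = 0)
  C[2][0] = min over k of (A[2][0] + B[0][0] = 9 + 7 = 16, A[2][1] + B[1][0] = 6 + 1 = 7, A[2][2] + B[2][0] = 7 + -4 = 3) = 3 (attained at k = 2)
  C[2][1] = min over k of (A[2][0] + B[0][1] = 9 + -5 = 4, A[2][1] + B[1][1] = 6 + 6 = 12, A[2][2] + B[2][1] = 7 + 10 = 17) = 4 (attained at k = 0)
  C[2][2] = min over k of (A[2][0] + B[0][2] = 9 + 0 = 9, A[2][1] + B[1][2] = 6 + 3 = 9, A[2][2] + B[2][2] = 7 + -4 = 3) = 3 (attained at k = 2)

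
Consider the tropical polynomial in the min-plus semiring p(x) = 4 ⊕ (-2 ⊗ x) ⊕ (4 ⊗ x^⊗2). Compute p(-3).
p(-3) = -5

A tropical monomial a ⊗ x^⊗i evaluates to a + i · x. Evaluating each term at x = -3:
  Term 0 contributes 4 + 0 · -3 = 4
  Term 1 contributes -2 + 1 · -3 = -5
  Term 2 contributes 4 + 2 · -3 = -2
p(-3) = ⊕ of these = min[4, -5, -2] = -5.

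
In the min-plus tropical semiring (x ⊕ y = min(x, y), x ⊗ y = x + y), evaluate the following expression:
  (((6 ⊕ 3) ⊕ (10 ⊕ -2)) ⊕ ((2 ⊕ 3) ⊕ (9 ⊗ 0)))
(((6 ⊕ 3) ⊕ (10 ⊕ -2)) ⊕ ((2 ⊕ 3) ⊕ (9 ⊗ 0))) = -2

Expand innermost to outermost. Recall ⊕ takes the minimum of its arguments and ⊗ takes their sum. Working out the expression (((6 ⊕ 3) ⊕ (10 ⊕ -2)) ⊕ ((2 ⊕ 3) ⊕ (9 ⊗ 0))) gives -2.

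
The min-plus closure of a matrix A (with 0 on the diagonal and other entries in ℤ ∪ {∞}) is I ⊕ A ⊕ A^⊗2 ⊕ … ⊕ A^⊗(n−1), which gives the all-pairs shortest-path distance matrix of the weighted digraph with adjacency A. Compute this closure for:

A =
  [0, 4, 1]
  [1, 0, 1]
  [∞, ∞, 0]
Closure =
  [0, 4, 1]
  [1, 0, 1]
  [∞, ∞, 0]

This is the Floyd-Warshall all-pairs shortest-path computation. For each intermediate vertex k = 0, 1, …, 2, update dist[i][j] ← min(dist[i][j], dist[i][k] + dist[k][j]). The final matrix gives, for each (i, j), the minimum total weight of any directed path from i to j (possibly empty when i = j).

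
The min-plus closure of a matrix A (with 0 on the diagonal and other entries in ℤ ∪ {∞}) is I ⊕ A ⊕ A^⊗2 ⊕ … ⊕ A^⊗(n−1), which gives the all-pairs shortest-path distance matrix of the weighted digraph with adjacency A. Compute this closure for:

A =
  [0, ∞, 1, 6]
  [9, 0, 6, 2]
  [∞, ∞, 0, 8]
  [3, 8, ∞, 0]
Closure =
  [0, 14, 1, 6]
  [5, 0, 6, 2]
  [11, 16, 0, 8]
  [3, 8, 4, 0]

This is the Floyd-Warshall all-pairs shortest-path computation. For each intermediate vertex k = 0, 1, …, 3, update dist[i][j] ← min(dist[i][j], dist[i][k] + dist[k][j]). The final matrix gives, for each (i, j), the minimum total weight of any directed path from i to j (possibly empty when i = j).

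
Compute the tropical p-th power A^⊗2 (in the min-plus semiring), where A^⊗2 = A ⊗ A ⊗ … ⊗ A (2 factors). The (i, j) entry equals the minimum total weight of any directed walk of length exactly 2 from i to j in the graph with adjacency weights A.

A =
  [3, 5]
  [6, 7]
A^⊗2 =
  [6, 8]
  [9, 11]

Each entry (A^⊗2)_ij equals the minimum over all length-2 walks i = v_0 → v_1 → … → v_2 = j of Σ_t A[v_t][v_{t+1}]. For example, for (i, j) = (0, 1) we minimise over 2 possible intermediate vertex sequences; the minimum is 8, attained along the walk 0 → 0 → 1.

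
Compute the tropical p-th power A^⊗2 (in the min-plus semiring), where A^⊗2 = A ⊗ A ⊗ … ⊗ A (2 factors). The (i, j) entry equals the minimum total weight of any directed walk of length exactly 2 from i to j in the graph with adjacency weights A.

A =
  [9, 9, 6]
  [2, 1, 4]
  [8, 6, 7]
A^⊗2 =
  [11, 10, 13]
  [3, 2, 5]
  [8, 7, 10]

Each entry (A^⊗2)_ij equals the minimum over all length-2 walks i = v_0 → v_1 → … → v_2 = j of Σ_t A[v_t][v_{t+1}]. For example, for (i, j) = (0, 2) we minimise over 3 possible intermediate vertex sequences; the minimum is 13, attained along the walk 0 → 1 → 2.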